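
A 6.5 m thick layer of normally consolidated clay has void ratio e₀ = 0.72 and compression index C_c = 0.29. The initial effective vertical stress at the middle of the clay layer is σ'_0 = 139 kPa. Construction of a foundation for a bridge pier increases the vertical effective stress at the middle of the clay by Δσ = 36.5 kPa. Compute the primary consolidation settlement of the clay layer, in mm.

S_c ≈ 111 mm

Final effective stress: σ'_f = σ'_0 + Δσ = 139 + 36.5 = 175.5 kPa.
Normally consolidated clay, so the full stress increment lies on the virgin compression line:
S_c = C_c·H/(1+e₀)·log₁₀(σ'_f/σ'_0) = 0.29×6.5/(1+0.72)×log₁₀(175.5/139)
    = 1.0959 × 0.10126 = 0.111 m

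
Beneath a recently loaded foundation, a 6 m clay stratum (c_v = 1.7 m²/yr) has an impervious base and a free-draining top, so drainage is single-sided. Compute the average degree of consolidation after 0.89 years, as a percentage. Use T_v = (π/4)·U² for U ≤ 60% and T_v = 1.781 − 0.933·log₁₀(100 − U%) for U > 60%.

Drainage path length: H_d = H = 6 m (single drainage).
T_v = c_v·t/H_d² = 1.7×0.89/6² = 0.042028.
T_v = 0.042028 corresponds to the U ≤ 60% branch:
U = √(4T_v/π) = 0.2313

U ≈ 23.1 %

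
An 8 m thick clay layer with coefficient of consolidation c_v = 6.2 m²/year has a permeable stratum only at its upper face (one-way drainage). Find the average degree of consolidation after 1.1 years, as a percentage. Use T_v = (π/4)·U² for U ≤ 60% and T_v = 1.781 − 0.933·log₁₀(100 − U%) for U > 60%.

U ≈ 36.8 %

Drainage path length: H_d = H = 8 m (single drainage).
T_v = c_v·t/H_d² = 6.2×1.1/8² = 0.10656.
T_v = 0.10656 corresponds to the U ≤ 60% branch:
U = √(4T_v/π) = 0.3683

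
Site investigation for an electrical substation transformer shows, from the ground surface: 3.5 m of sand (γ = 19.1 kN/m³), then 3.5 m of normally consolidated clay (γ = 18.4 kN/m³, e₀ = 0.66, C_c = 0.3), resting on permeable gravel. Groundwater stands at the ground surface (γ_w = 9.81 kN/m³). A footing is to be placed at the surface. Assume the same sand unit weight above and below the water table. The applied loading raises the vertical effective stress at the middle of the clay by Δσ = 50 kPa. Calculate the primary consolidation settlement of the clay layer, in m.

S_c ≈ 0.197 m

Mid-depth of clay below the ground surface: z = 3.5 + 3.5/2 = 5.25 m.
Total vertical stress at mid-clay: σ_v = 19.1×3.5 + 18.4×1.75 = 99.05 kPa.
Pore pressure: u = 9.81×(5.25 − 0) = 51.503 kPa.
Initial effective stress: σ'_0 = σ_v − u = 99.05 − 51.503 = 47.547 kPa.
Final effective stress: σ'_f = σ'_0 + Δσ = 47.547 + 50 = 97.547 kPa.
Normally consolidated clay, so the full stress increment lies on the virgin compression line:
S_c = C_c·H/(1+e₀)·log₁₀(σ'_f/σ'_0) = 0.3×3.5/(1+0.66)×log₁₀(97.547/47.547)
    = 0.63253 × 0.31209 = 0.1974 m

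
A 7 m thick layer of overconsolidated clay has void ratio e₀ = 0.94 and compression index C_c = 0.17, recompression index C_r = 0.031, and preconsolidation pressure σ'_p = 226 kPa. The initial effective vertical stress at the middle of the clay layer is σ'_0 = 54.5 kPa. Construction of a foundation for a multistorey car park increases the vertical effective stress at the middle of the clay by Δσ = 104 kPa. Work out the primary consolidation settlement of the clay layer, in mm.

S_c ≈ 51.9 mm

Final effective stress: σ'_f = 54.5 + 104 = 158.5 kPa.
σ'_f = 158.5 ≤ σ'_p = 226 kPa, so the clay remains overconsolidated and only the recompression index applies:
S_c = C_r·H/(1+e₀)·log₁₀(σ'_f/σ'_0) = 0.031×7/1.94×log₁₀(158.5/54.5)
    = 0.11185 × 0.46363 = 0.05186 m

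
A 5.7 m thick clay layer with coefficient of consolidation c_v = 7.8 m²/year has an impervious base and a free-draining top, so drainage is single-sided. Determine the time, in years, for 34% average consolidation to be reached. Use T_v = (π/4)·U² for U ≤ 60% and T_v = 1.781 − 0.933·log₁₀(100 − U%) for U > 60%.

t ≈ 0.378 years

Drainage path length: H_d = H = 5.7 m (single drainage).
U ≤ 60%: T_v = (π/4)·U² = (π/4)×0.34² = 0.090792.
t = T_v·H_d²/c_v = 0.090792×5.7²/7.8 = 0.3782 years.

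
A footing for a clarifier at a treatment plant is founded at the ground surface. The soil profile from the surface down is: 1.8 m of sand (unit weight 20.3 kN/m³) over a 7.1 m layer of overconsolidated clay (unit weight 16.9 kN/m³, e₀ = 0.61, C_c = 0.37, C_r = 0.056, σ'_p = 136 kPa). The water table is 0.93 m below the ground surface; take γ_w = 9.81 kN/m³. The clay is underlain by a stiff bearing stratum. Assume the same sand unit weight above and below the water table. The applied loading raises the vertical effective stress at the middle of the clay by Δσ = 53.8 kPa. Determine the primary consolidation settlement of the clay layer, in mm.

Mid-depth of clay below the ground surface: z = 1.8 + 7.1/2 = 5.35 m.
Total vertical stress at mid-clay: σ_v = 20.3×1.8 + 16.9×3.55 = 96.535 kPa.
Pore pressure: u = 9.81×(5.35 − 0.93) = 43.36 kPa.
Initial effective stress: σ'_0 = σ_v − u = 96.535 − 43.36 = 53.175 kPa.
Final effective stress: σ'_f = 53.175 + 53.8 = 106.97 kPa.
σ'_f = 106.97 ≤ σ'_p = 136 kPa, so the clay remains overconsolidated and only the recompression index applies:
S_c = C_r·H/(1+e₀)·log₁₀(σ'_f/σ'_0) = 0.056×7.1/1.61×log₁₀(106.97/53.175)
    = 0.24695 × 0.30355 = 0.07496 m

S_c ≈ 75 mm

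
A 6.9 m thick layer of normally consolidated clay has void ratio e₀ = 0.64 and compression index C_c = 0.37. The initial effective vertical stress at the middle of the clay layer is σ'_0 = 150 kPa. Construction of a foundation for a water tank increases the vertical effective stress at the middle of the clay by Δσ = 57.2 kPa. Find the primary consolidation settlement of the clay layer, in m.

S_c ≈ 0.218 m

Final effective stress: σ'_f = σ'_0 + Δσ = 150 + 57.2 = 207.2 kPa.
Normally consolidated clay, so the full stress increment lies on the virgin compression line:
S_c = C_c·H/(1+e₀)·log₁₀(σ'_f/σ'_0) = 0.37×6.9/(1+0.64)×log₁₀(207.2/150)
    = 1.5567 × 0.1403 = 0.2184 m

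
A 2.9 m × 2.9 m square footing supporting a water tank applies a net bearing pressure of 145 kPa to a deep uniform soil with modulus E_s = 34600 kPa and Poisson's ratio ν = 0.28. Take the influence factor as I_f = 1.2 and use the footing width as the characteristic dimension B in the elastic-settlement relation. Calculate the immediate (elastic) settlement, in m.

S_e ≈ 0.0134 m

Immediate (elastic) settlement: S_e = q·B·(1−ν²)/E_s · I_f.
S_e = 145 × 2.9 × (1 − 0.28²) / 34600 × 1.2
    = 145 × 2.9 × 0.9216 / 34600 × 1.2
    = 0.01344 m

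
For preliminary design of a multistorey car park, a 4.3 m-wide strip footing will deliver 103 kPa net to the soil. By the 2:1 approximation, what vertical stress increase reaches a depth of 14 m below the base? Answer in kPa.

Δσ_z ≈ 24.2 kPa

By the 2:1 method the load spreads at 1 horizontal : 2 vertical, so at depth z the loaded area has grown by z in each plan dimension:
Δσ = qB/(B+z) = 103×4.3/(4.3+14) = 24.202 kPa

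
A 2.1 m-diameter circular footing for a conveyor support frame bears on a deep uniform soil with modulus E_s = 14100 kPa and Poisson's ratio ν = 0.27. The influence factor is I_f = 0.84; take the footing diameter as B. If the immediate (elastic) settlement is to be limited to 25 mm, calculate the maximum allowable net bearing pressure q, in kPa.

S_e = q·B·(1−ν²)/E_s · I_f  ⇒  q = S_e·E_s / (B·(1−ν²)·I_f).
q = 0.025 × 14100 / (2.1 × 0.9271 × 0.84) = 215.5 kPa

q ≈ 216 kPa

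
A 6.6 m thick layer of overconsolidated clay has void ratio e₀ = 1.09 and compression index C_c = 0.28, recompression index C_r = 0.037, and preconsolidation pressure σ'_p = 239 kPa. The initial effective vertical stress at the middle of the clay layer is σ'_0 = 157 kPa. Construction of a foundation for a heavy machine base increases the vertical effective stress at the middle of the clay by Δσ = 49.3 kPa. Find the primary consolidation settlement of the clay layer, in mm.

Final effective stress: σ'_f = 157 + 49.3 = 206.3 kPa.
σ'_f = 206.3 ≤ σ'_p = 239 kPa, so the clay remains overconsolidated and only the recompression index applies:
S_c = C_r·H/(1+e₀)·log₁₀(σ'_f/σ'_0) = 0.037×6.6/2.09×log₁₀(206.3/157)
    = 0.11684 × 0.1186 = 0.01386 m

S_c ≈ 13.9 mm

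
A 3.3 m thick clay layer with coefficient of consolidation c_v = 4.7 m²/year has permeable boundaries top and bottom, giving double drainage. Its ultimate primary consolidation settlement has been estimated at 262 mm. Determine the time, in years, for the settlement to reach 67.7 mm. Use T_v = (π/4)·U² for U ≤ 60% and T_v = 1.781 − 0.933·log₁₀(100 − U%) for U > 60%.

Drainage path length: H_d = H/2 = 1.65 m (double drainage).
U = S(t)/S_ult = 67.7/262 = 0.2584.
U ≤ 60%: T_v = (π/4)·U² = (π/4)×0.2584² = 0.05244.
t = T_v·H_d²/c_v = 0.05244×1.65²/4.7 = 0.03038 years.

t ≈ 0.0304 years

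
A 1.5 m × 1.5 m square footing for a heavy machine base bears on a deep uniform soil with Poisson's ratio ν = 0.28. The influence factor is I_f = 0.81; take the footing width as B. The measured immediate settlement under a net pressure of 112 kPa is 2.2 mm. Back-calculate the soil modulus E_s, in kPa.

E_s ≈ 57000 kPa

S_e = q·B·(1−ν²)/E_s · I_f  ⇒  E_s = q·B·(1−ν²)·I_f / S_e.
E_s = 112 × 1.5 × 0.9216 × 0.81 / 0.0022 = 57010 kPa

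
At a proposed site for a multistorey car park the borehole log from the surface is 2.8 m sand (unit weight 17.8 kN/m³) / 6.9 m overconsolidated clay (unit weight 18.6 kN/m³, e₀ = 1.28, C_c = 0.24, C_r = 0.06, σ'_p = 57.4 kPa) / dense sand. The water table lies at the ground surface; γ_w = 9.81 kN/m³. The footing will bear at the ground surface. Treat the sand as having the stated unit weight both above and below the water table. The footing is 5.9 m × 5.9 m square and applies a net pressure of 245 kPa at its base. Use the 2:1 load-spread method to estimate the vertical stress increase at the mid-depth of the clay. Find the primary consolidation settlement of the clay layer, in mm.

Mid-depth of clay below the ground surface: z = 2.8 + 6.9/2 = 6.25 m.
Total vertical stress at mid-clay: σ_v = 17.8×2.8 + 18.6×3.45 = 114.01 kPa.
Pore pressure: u = 9.81×(6.25 − 0) = 61.312 kPa.
Initial effective stress: σ'_0 = σ_v − u = 114.01 − 61.312 = 52.698 kPa.
Stress increase at mid-clay by the 2:1 spreading method:
Δσ = qBL/((B+z)(L+z)) = 245×5.9×5.9/((5.9+6.25)(5.9+6.25)) = 57.772 kPa
Final effective stress: σ'_f = 52.698 + 57.772 = 110.47 kPa.
σ'_f = 110.47 > σ'_p = 57.4 kPa, so the stress path crosses the preconsolidation pressure — recompression up to σ'_p, then virgin compression beyond:
S_c = H/(1+e₀)·[C_r·log₁₀(σ'_p/σ'_0) + C_c·log₁₀(σ'_f/σ'_p)]
    = 6.9/2.28 × [0.06×log₁₀(57.4/52.698) + 0.24×log₁₀(110.47/57.4)]
    = 3.0263 × [0.0022271 + 0.06824] = 0.2133 m

S_c ≈ 213 mm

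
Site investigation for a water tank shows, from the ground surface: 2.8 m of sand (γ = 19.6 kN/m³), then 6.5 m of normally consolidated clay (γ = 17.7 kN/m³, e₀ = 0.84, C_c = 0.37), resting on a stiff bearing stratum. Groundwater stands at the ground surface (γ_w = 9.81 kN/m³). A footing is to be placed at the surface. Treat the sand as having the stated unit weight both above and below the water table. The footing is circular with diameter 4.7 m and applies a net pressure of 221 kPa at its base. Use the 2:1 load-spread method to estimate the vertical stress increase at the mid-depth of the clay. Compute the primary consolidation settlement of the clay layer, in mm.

Mid-depth of clay below the ground surface: z = 2.8 + 6.5/2 = 6.05 m.
Total vertical stress at mid-clay: σ_v = 19.6×2.8 + 17.7×3.25 = 112.41 kPa.
Pore pressure: u = 9.81×(6.05 − 0) = 59.351 kPa.
Initial effective stress: σ'_0 = σ_v − u = 112.41 − 59.351 = 53.059 kPa.
Stress increase at mid-clay by the 2:1 spreading method:
Δσ ≈ qD²/(D+z)² = 221×4.7²/(4.7+6.05)² = 42.245 kPa
Final effective stress: σ'_f = σ'_0 + Δσ = 53.059 + 42.245 = 95.304 kPa.
Normally consolidated clay, so the full stress increment lies on the virgin compression line:
S_c = C_c·H/(1+e₀)·log₁₀(σ'_f/σ'_0) = 0.37×6.5/(1+0.84)×log₁₀(95.304/53.059)
    = 1.3071 × 0.25435 = 0.3325 m

S_c ≈ 332 mm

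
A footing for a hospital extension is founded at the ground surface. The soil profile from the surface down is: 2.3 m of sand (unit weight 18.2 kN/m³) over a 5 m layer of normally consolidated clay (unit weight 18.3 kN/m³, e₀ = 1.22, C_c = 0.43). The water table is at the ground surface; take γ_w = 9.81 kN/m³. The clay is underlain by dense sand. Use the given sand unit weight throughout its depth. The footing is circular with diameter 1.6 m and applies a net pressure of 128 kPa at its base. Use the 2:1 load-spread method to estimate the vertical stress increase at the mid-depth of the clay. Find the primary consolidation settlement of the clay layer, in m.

Mid-depth of clay below the ground surface: z = 2.3 + 5/2 = 4.8 m.
Total vertical stress at mid-clay: σ_v = 18.2×2.3 + 18.3×2.5 = 87.61 kPa.
Pore pressure: u = 9.81×(4.8 − 0) = 47.088 kPa.
Initial effective stress: σ'_0 = σ_v − u = 87.61 − 47.088 = 40.522 kPa.
Stress increase at mid-clay by the 2:1 spreading method:
Δσ ≈ qD²/(D+z)² = 128×1.6²/(1.6+4.8)² = 8 kPa
Final effective stress: σ'_f = σ'_0 + Δσ = 40.522 + 8 = 48.522 kPa.
Normally consolidated clay, so the full stress increment lies on the virgin compression line:
S_c = C_c·H/(1+e₀)·log₁₀(σ'_f/σ'_0) = 0.43×5/(1+1.22)×log₁₀(48.522/40.522)
    = 0.96847 × 0.078248 = 0.07578 m

S_c ≈ 0.0758 m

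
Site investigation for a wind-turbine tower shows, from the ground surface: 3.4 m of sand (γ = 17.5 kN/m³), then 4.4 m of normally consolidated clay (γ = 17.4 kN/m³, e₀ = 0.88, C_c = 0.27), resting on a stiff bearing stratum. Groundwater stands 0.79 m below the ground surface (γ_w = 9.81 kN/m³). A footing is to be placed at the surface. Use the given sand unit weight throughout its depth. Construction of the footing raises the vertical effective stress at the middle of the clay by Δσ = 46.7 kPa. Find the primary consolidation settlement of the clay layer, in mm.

Mid-depth of clay below the ground surface: z = 3.4 + 4.4/2 = 5.6 m.
Total vertical stress at mid-clay: σ_v = 17.5×3.4 + 17.4×2.2 = 97.78 kPa.
Pore pressure: u = 9.81×(5.6 − 0.79) = 47.186 kPa.
Initial effective stress: σ'_0 = σ_v − u = 97.78 − 47.186 = 50.594 kPa.
Final effective stress: σ'_f = σ'_0 + Δσ = 50.594 + 46.7 = 97.294 kPa.
Normally consolidated clay, so the full stress increment lies on the virgin compression line:
S_c = C_c·H/(1+e₀)·log₁₀(σ'_f/σ'_0) = 0.27×4.4/(1+0.88)×log₁₀(97.294/50.594)
    = 0.63191 × 0.28399 = 0.1795 m

S_c ≈ 179 mm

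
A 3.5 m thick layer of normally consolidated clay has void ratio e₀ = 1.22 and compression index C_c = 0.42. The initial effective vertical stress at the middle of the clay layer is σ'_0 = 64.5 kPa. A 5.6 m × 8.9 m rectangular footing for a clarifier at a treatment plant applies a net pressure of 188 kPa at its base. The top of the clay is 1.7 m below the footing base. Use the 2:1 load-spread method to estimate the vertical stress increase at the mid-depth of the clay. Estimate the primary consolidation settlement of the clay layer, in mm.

Mid-depth of clay below the footing base: z = 1.7 + 3.5/2 = 3.45 m.
Stress increase at mid-clay by the 2:1 spreading method:
Δσ = qBL/((B+z)(L+z)) = 188×5.6×8.9/((5.6+3.45)(8.9+3.45)) = 83.834 kPa
Final effective stress: σ'_f = σ'_0 + Δσ = 64.5 + 83.834 = 148.33 kPa.
Normally consolidated clay, so the full stress increment lies on the virgin compression line:
S_c = C_c·H/(1+e₀)·log₁₀(σ'_f/σ'_0) = 0.42×3.5/(1+1.22)×log₁₀(148.33/64.5)
    = 0.66216 × 0.36167 = 0.2395 m

S_c ≈ 239 mm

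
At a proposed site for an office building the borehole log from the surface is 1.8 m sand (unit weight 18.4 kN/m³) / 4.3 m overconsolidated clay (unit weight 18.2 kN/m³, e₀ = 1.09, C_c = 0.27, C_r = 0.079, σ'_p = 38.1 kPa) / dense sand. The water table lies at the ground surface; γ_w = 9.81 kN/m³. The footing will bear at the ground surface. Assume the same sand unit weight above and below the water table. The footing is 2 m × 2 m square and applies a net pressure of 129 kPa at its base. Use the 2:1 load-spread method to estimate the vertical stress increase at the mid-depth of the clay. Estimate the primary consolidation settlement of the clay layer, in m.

S_c ≈ 0.0652 m

Mid-depth of clay below the ground surface: z = 1.8 + 4.3/2 = 3.95 m.
Total vertical stress at mid-clay: σ_v = 18.4×1.8 + 18.2×2.15 = 72.25 kPa.
Pore pressure: u = 9.81×(3.95 − 0) = 38.75 kPa.
Initial effective stress: σ'_0 = σ_v − u = 72.25 − 38.75 = 33.5 kPa.
Stress increase at mid-clay by the 2:1 spreading method:
Δσ = qBL/((B+z)(L+z)) = 129×2×2/((2+3.95)(2+3.95)) = 14.575 kPa
Final effective stress: σ'_f = 33.5 + 14.575 = 48.075 kPa.
σ'_f = 48.075 > σ'_p = 38.1 kPa, so the stress path crosses the preconsolidation pressure — recompression up to σ'_p, then virgin compression beyond:
S_c = H/(1+e₀)·[C_r·log₁₀(σ'_p/σ'_0) + C_c·log₁₀(σ'_f/σ'_p)]
    = 4.3/2.09 × [0.079×log₁₀(38.1/33.5) + 0.27×log₁₀(48.075/38.1)]
    = 2.0574 × [0.0044145 + 0.027268] = 0.06518 m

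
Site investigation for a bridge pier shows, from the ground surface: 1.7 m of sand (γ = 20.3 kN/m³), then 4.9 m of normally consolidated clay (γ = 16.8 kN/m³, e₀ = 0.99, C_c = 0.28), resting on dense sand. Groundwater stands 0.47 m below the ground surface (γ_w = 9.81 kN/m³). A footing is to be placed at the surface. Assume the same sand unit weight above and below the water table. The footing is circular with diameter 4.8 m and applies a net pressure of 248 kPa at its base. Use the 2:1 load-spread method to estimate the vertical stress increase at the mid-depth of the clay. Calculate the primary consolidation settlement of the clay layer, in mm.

S_c ≈ 309 mm

Mid-depth of clay below the ground surface: z = 1.7 + 4.9/2 = 4.15 m.
Total vertical stress at mid-clay: σ_v = 20.3×1.7 + 16.8×2.45 = 75.67 kPa.
Pore pressure: u = 9.81×(4.15 − 0.47) = 36.101 kPa.
Initial effective stress: σ'_0 = σ_v − u = 75.67 − 36.101 = 39.569 kPa.
Stress increase at mid-clay by the 2:1 spreading method:
Δσ ≈ qD²/(D+z)² = 248×4.8²/(4.8+4.15)² = 71.333 kPa
Final effective stress: σ'_f = σ'_0 + Δσ = 39.569 + 71.333 = 110.9 kPa.
Normally consolidated clay, so the full stress increment lies on the virgin compression line:
S_c = C_c·H/(1+e₀)·log₁₀(σ'_f/σ'_0) = 0.28×4.9/(1+0.99)×log₁₀(110.9/39.569)
    = 0.68945 × 0.44758 = 0.3086 m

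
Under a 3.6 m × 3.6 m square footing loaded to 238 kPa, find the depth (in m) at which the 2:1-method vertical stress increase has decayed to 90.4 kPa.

2:1 spreading — at depth z the loaded area has grown by z in each plan dimension:
qB²/(B+z)² = Δσ_z ⇒ z = B(√(q/Δσ_z) − 1) = 3.6×(√(238/90.4) − 1) = 2.241 m

z ≈ 2.24 m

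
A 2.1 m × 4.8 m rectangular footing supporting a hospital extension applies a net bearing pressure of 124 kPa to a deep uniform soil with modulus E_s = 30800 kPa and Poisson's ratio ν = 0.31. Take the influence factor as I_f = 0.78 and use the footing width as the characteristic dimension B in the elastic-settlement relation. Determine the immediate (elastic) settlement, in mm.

Immediate (elastic) settlement: S_e = q·B·(1−ν²)/E_s · I_f.
S_e = 124 × 2.1 × (1 − 0.31²) / 30800 × 0.78
    = 124 × 2.1 × 0.9039 / 30800 × 0.78
    = 0.005961 m = 5.961 mm

S_e ≈ 5.96 mm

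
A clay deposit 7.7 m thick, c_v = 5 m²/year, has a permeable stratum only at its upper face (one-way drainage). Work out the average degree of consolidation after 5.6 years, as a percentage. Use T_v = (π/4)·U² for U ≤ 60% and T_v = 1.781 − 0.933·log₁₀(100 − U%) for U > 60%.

Drainage path length: H_d = H = 7.7 m (single drainage).
T_v = c_v·t/H_d² = 5×5.6/7.7² = 0.47226.
T_v = 0.47226 corresponds to the U > 60% branch:
U = 1 − 10^((1.781 − T_v)/0.933)/100 = 0.7472

U ≈ 74.7 %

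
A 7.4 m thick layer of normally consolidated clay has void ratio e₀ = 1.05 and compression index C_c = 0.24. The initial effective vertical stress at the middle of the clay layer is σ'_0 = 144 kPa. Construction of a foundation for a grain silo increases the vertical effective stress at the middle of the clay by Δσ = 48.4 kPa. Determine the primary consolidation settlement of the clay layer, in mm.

Final effective stress: σ'_f = σ'_0 + Δσ = 144 + 48.4 = 192.4 kPa.
Normally consolidated clay, so the full stress increment lies on the virgin compression line:
S_c = C_c·H/(1+e₀)·log₁₀(σ'_f/σ'_0) = 0.24×7.4/(1+1.05)×log₁₀(192.4/144)
    = 0.86634 × 0.12584 = 0.109 m

S_c ≈ 109 mm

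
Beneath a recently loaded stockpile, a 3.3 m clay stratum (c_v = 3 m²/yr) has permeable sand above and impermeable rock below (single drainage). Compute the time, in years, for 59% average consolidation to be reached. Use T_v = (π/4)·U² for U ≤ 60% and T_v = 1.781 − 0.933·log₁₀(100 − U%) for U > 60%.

t ≈ 0.992 years

Drainage path length: H_d = H = 3.3 m (single drainage).
U ≤ 60%: T_v = (π/4)·U² = (π/4)×0.59² = 0.2734.
t = T_v·H_d²/c_v = 0.2734×3.3²/3 = 0.9924 years.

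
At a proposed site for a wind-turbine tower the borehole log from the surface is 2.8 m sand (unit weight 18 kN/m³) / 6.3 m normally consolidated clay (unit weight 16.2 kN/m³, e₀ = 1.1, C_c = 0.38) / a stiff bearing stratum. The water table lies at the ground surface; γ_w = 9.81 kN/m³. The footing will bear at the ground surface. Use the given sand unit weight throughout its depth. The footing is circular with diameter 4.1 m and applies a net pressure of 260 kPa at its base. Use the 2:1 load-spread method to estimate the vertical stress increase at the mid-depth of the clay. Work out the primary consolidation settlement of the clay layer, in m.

Mid-depth of clay below the ground surface: z = 2.8 + 6.3/2 = 5.95 m.
Total vertical stress at mid-clay: σ_v = 18×2.8 + 16.2×3.15 = 101.43 kPa.
Pore pressure: u = 9.81×(5.95 − 0) = 58.37 kPa.
Initial effective stress: σ'_0 = σ_v − u = 101.43 − 58.37 = 43.06 kPa.
Stress increase at mid-clay by the 2:1 spreading method:
Δσ ≈ qD²/(D+z)² = 260×4.1²/(4.1+5.95)² = 43.272 kPa
Final effective stress: σ'_f = σ'_0 + Δσ = 43.06 + 43.272 = 86.332 kPa.
Normally consolidated clay, so the full stress increment lies on the virgin compression line:
S_c = C_c·H/(1+e₀)·log₁₀(σ'_f/σ'_0) = 0.38×6.3/(1+1.1)×log₁₀(86.332/43.06)
    = 1.14 × 0.3021 = 0.3444 m

S_c ≈ 0.344 m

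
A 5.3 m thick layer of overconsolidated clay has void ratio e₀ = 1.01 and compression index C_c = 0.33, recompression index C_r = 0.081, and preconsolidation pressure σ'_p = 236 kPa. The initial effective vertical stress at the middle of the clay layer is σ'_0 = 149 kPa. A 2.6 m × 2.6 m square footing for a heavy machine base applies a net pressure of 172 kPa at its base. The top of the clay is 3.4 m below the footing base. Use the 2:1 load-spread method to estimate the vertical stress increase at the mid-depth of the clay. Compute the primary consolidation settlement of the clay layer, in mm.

S_c ≈ 9.2 mm

Mid-depth of clay below the footing base: z = 3.4 + 5.3/2 = 6.05 m.
Stress increase at mid-clay by the 2:1 spreading method:
Δσ = qBL/((B+z)(L+z)) = 172×2.6×2.6/((2.6+6.05)(2.6+6.05)) = 15.54 kPa
Final effective stress: σ'_f = 149 + 15.54 = 164.54 kPa.
σ'_f = 164.54 ≤ σ'_p = 236 kPa, so the clay remains overconsolidated and only the recompression index applies:
S_c = C_r·H/(1+e₀)·log₁₀(σ'_f/σ'_0) = 0.081×5.3/2.01×log₁₀(164.54/149)
    = 0.21358 × 0.043085 = 0.009202 m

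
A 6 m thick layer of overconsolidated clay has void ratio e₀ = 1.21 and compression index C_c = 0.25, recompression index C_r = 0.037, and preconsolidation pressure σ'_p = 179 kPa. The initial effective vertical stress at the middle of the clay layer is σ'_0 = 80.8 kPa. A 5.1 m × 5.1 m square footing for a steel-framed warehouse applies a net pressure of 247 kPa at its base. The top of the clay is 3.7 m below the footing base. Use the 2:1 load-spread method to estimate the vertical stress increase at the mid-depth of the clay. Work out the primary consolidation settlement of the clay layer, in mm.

Mid-depth of clay below the footing base: z = 3.7 + 6/2 = 6.7 m.
Stress increase at mid-clay by the 2:1 spreading method:
Δσ = qBL/((B+z)(L+z)) = 247×5.1×5.1/((5.1+6.7)(5.1+6.7)) = 46.14 kPa
Final effective stress: σ'_f = 80.8 + 46.14 = 126.94 kPa.
σ'_f = 126.94 ≤ σ'_p = 179 kPa, so the clay remains overconsolidated and only the recompression index applies:
S_c = C_r·H/(1+e₀)·log₁₀(σ'_f/σ'_0) = 0.037×6/2.21×log₁₀(126.94/80.8)
    = 0.10045 × 0.19619 = 0.01971 m

S_c ≈ 19.7 mm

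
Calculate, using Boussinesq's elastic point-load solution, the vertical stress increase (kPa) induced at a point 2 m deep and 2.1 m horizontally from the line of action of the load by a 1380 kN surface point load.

Δσ_z ≈ 25.7 kPa

Boussinesq vertical stress below a point load on an elastic half-space:
Δσ_z = 3P/(2πz²) · [1 + (r/z)²]^(−5/2)
r/z = 2.1/2 = 1.05; [1+(r/z)²]^(−5/2) = 0.15601.
Δσ_z = 3×1380/(2π×2²) × 0.15601 = 164.73 × 0.15601 = 25.7 kPa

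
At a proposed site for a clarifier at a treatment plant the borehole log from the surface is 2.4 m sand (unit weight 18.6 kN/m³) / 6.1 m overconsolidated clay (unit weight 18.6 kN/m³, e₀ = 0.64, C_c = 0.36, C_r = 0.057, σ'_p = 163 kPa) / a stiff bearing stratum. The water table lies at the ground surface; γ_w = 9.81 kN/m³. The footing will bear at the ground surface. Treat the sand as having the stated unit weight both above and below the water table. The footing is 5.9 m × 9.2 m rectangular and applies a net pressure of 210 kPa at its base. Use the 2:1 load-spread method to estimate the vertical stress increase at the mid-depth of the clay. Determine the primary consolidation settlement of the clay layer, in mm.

Mid-depth of clay below the ground surface: z = 2.4 + 6.1/2 = 5.45 m.
Total vertical stress at mid-clay: σ_v = 18.6×2.4 + 18.6×3.05 = 101.37 kPa.
Pore pressure: u = 9.81×(5.45 − 0) = 53.465 kPa.
Initial effective stress: σ'_0 = σ_v − u = 101.37 − 53.465 = 47.905 kPa.
Stress increase at mid-clay by the 2:1 spreading method:
Δσ = qBL/((B+z)(L+z)) = 210×5.9×9.2/((5.9+5.45)(9.2+5.45)) = 68.553 kPa
Final effective stress: σ'_f = 47.905 + 68.553 = 116.46 kPa.
σ'_f = 116.46 ≤ σ'_p = 163 kPa, so the clay remains overconsolidated and only the recompression index applies:
S_c = C_r·H/(1+e₀)·log₁₀(σ'_f/σ'_0) = 0.057×6.1/1.64×log₁₀(116.46/47.905)
    = 0.21201 × 0.3858 = 0.08179 m

S_c ≈ 81.8 mm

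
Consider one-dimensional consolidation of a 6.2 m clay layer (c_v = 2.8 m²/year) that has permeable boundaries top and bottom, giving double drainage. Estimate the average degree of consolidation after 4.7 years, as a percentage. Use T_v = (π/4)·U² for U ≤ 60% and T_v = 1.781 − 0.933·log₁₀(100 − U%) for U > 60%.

Drainage path length: H_d = H/2 = 3.1 m (double drainage).
T_v = c_v·t/H_d² = 2.8×4.7/3.1² = 1.3694.
T_v = 1.3694 corresponds to the U > 60% branch:
U = 1 − 10^((1.781 − T_v)/0.933)/100 = 0.9724

U ≈ 97.2 %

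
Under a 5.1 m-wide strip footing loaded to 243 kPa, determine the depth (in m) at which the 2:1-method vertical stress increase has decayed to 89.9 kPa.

z ≈ 8.69 m

2:1 spreading — at depth z the loaded area has grown by z in each plan dimension:
qB/(B+z) = Δσ_z ⇒ z = qB/Δσ_z − B = 243×5.1/89.9 − 5.1 = 8.685 m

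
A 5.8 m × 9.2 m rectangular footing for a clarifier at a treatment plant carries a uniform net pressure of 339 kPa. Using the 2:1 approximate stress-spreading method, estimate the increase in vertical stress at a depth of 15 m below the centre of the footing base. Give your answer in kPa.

By the 2:1 method the load spreads at 1 horizontal : 2 vertical, so at depth z the loaded area has grown by z in each plan dimension:
Δσ = qBL/((B+z)(L+z)) = 339×5.8×9.2/((5.8+15)(9.2+15)) = 35.937 kPa

Δσ_z ≈ 35.9 kPa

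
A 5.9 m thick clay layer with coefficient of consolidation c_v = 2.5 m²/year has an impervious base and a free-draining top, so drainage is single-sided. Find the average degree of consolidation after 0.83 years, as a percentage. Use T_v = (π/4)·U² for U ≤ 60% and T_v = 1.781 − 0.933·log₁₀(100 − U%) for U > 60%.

Drainage path length: H_d = H = 5.9 m (single drainage).
T_v = c_v·t/H_d² = 2.5×0.83/5.9² = 0.059609.
T_v = 0.059609 corresponds to the U ≤ 60% branch:
U = √(4T_v/π) = 0.2755

U ≈ 27.5 %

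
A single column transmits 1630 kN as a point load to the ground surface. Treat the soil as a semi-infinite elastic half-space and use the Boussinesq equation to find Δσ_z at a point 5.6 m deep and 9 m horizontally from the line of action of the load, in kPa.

Boussinesq vertical stress below a point load on an elastic half-space:
Δσ_z = 3P/(2πz²) · [1 + (r/z)²]^(−5/2)
r/z = 9/5.6 = 1.6071; [1+(r/z)²]^(−5/2) = 0.041154.
Δσ_z = 3×1630/(2π×5.6²) × 0.041154 = 24.817 × 0.041154 = 1.021 kPa

Δσ_z ≈ 1.02 kPa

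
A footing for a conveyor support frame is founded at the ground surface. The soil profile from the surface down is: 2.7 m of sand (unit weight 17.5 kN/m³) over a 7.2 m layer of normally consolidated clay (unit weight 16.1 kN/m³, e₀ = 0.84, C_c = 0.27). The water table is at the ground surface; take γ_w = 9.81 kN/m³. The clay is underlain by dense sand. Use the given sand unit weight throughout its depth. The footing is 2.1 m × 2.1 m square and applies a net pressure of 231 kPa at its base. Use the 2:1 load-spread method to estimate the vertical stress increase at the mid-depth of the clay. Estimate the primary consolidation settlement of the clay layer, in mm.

S_c ≈ 132 mm

Mid-depth of clay below the ground surface: z = 2.7 + 7.2/2 = 6.3 m.
Total vertical stress at mid-clay: σ_v = 17.5×2.7 + 16.1×3.6 = 105.21 kPa.
Pore pressure: u = 9.81×(6.3 − 0) = 61.803 kPa.
Initial effective stress: σ'_0 = σ_v − u = 105.21 − 61.803 = 43.407 kPa.
Stress increase at mid-clay by the 2:1 spreading method:
Δσ = qBL/((B+z)(L+z)) = 231×2.1×2.1/((2.1+6.3)(2.1+6.3)) = 14.438 kPa
Final effective stress: σ'_f = σ'_0 + Δσ = 43.407 + 14.438 = 57.845 kPa.
Normally consolidated clay, so the full stress increment lies on the virgin compression line:
S_c = C_c·H/(1+e₀)·log₁₀(σ'_f/σ'_0) = 0.27×7.2/(1+0.84)×log₁₀(57.845/43.407)
    = 1.0565 × 0.12471 = 0.1318 m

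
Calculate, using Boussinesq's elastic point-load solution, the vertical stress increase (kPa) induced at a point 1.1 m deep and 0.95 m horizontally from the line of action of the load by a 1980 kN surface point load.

Δσ_z ≈ 194 kPa

Boussinesq vertical stress below a point load on an elastic half-space:
Δσ_z = 3P/(2πz²) · [1 + (r/z)²]^(−5/2)
r/z = 0.95/1.1 = 0.86364; [1+(r/z)²]^(−5/2) = 0.2483.
Δσ_z = 3×1980/(2π×1.1²) × 0.2483 = 781.31 × 0.2483 = 194 kPa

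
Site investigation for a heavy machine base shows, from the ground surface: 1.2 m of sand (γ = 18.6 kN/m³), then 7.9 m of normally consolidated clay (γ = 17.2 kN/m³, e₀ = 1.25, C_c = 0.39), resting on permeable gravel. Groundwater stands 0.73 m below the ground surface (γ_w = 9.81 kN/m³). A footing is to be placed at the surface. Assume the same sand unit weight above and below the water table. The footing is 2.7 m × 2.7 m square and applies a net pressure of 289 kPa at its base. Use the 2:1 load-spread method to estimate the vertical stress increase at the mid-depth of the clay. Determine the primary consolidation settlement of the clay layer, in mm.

S_c ≈ 326 mm

Mid-depth of clay below the ground surface: z = 1.2 + 7.9/2 = 5.15 m.
Total vertical stress at mid-clay: σ_v = 18.6×1.2 + 17.2×3.95 = 90.26 kPa.
Pore pressure: u = 9.81×(5.15 − 0.73) = 43.36 kPa.
Initial effective stress: σ'_0 = σ_v − u = 90.26 − 43.36 = 46.9 kPa.
Stress increase at mid-clay by the 2:1 spreading method:
Δσ = qBL/((B+z)(L+z)) = 289×2.7×2.7/((2.7+5.15)(2.7+5.15)) = 34.189 kPa
Final effective stress: σ'_f = σ'_0 + Δσ = 46.9 + 34.189 = 81.089 kPa.
Normally consolidated clay, so the full stress increment lies on the virgin compression line:
S_c = C_c·H/(1+e₀)·log₁₀(σ'_f/σ'_0) = 0.39×7.9/(1+1.25)×log₁₀(81.089/46.9)
    = 1.3693 × 0.23779 = 0.3256 m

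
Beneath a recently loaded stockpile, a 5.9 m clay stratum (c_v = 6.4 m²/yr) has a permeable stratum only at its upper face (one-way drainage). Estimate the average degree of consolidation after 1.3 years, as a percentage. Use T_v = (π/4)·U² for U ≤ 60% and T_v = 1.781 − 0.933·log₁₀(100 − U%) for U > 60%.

Drainage path length: H_d = H = 5.9 m (single drainage).
T_v = c_v·t/H_d² = 6.4×1.3/5.9² = 0.23901.
T_v = 0.23901 corresponds to the U ≤ 60% branch:
U = √(4T_v/π) = 0.5516

U ≈ 55.2 %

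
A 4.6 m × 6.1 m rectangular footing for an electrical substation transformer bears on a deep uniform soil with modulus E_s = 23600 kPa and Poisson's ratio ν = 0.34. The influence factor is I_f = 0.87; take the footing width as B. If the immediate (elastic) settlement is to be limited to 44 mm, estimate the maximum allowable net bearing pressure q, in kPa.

S_e = q·B·(1−ν²)/E_s · I_f  ⇒  q = S_e·E_s / (B·(1−ν²)·I_f).
q = 0.044 × 23600 / (4.6 × 0.8844 × 0.87) = 293.4 kPa

q ≈ 293 kPa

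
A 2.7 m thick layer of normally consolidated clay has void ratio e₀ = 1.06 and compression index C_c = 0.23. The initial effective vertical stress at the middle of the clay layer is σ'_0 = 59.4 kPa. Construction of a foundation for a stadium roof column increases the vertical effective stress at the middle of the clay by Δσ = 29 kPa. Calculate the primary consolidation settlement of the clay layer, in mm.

S_c ≈ 52.1 mm

Final effective stress: σ'_f = σ'_0 + Δσ = 59.4 + 29 = 88.4 kPa.
Normally consolidated clay, so the full stress increment lies on the virgin compression line:
S_c = C_c·H/(1+e₀)·log₁₀(σ'_f/σ'_0) = 0.23×2.7/(1+1.06)×log₁₀(88.4/59.4)
    = 0.30146 × 0.17267 = 0.05205 m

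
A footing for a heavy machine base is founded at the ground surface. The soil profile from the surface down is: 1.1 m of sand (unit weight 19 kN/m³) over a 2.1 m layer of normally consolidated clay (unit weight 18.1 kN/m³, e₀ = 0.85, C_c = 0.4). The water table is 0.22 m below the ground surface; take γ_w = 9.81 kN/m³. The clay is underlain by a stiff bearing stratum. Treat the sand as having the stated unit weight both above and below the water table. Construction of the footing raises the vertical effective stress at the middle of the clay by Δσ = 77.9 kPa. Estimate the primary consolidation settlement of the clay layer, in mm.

S_c ≈ 306 mm

Mid-depth of clay below the ground surface: z = 1.1 + 2.1/2 = 2.15 m.
Total vertical stress at mid-clay: σ_v = 19×1.1 + 18.1×1.05 = 39.905 kPa.
Pore pressure: u = 9.81×(2.15 − 0.22) = 18.933 kPa.
Initial effective stress: σ'_0 = σ_v − u = 39.905 − 18.933 = 20.972 kPa.
Final effective stress: σ'_f = σ'_0 + Δσ = 20.972 + 77.9 = 98.872 kPa.
Normally consolidated clay, so the full stress increment lies on the virgin compression line:
S_c = C_c·H/(1+e₀)·log₁₀(σ'_f/σ'_0) = 0.4×2.1/(1+0.85)×log₁₀(98.872/20.972)
    = 0.45405 × 0.67343 = 0.3058 m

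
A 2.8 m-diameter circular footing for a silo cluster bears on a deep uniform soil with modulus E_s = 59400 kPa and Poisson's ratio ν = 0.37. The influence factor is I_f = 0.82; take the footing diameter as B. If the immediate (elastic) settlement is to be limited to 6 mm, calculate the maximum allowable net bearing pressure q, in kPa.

q ≈ 180 kPa

S_e = q·B·(1−ν²)/E_s · I_f  ⇒  q = S_e·E_s / (B·(1−ν²)·I_f).
q = 0.006 × 59400 / (2.8 × 0.8631 × 0.82) = 179.8 kPa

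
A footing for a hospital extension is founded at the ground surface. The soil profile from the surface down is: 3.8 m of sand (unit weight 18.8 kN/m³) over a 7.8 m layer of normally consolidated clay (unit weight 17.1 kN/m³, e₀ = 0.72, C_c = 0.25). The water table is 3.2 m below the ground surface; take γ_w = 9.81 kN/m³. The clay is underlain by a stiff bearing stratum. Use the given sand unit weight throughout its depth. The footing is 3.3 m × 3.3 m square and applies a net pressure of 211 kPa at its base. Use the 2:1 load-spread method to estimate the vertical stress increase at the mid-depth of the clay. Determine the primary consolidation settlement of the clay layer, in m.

Mid-depth of clay below the ground surface: z = 3.8 + 7.8/2 = 7.7 m.
Total vertical stress at mid-clay: σ_v = 18.8×3.8 + 17.1×3.9 = 138.13 kPa.
Pore pressure: u = 9.81×(7.7 − 3.2) = 44.145 kPa.
Initial effective stress: σ'_0 = σ_v − u = 138.13 − 44.145 = 93.985 kPa.
Stress increase at mid-clay by the 2:1 spreading method:
Δσ = qBL/((B+z)(L+z)) = 211×3.3×3.3/((3.3+7.7)(3.3+7.7)) = 18.99 kPa
Final effective stress: σ'_f = σ'_0 + Δσ = 93.985 + 18.99 = 112.97 kPa.
Normally consolidated clay, so the full stress increment lies on the virgin compression line:
S_c = C_c·H/(1+e₀)·log₁₀(σ'_f/σ'_0) = 0.25×7.8/(1+0.72)×log₁₀(112.97/93.985)
    = 1.1337 × 0.079905 = 0.09059 m

S_c ≈ 0.0906 m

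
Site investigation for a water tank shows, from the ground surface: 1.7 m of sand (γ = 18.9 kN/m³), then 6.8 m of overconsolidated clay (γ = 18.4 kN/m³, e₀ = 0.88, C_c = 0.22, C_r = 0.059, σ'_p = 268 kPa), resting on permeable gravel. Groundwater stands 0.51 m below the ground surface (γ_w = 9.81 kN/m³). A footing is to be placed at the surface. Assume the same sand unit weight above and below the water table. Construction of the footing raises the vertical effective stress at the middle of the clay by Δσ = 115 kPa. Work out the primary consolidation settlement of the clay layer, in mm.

Mid-depth of clay below the ground surface: z = 1.7 + 6.8/2 = 5.1 m.
Total vertical stress at mid-clay: σ_v = 18.9×1.7 + 18.4×3.4 = 94.69 kPa.
Pore pressure: u = 9.81×(5.1 − 0.51) = 45.028 kPa.
Initial effective stress: σ'_0 = σ_v − u = 94.69 − 45.028 = 49.662 kPa.
Final effective stress: σ'_f = 49.662 + 115 = 164.66 kPa.
σ'_f = 164.66 ≤ σ'_p = 268 kPa, so the clay remains overconsolidated and only the recompression index applies:
S_c = C_r·H/(1+e₀)·log₁₀(σ'_f/σ'_0) = 0.059×6.8/1.88×log₁₀(164.66/49.662)
    = 0.2134 × 0.52056 = 0.1111 m

S_c ≈ 111 mm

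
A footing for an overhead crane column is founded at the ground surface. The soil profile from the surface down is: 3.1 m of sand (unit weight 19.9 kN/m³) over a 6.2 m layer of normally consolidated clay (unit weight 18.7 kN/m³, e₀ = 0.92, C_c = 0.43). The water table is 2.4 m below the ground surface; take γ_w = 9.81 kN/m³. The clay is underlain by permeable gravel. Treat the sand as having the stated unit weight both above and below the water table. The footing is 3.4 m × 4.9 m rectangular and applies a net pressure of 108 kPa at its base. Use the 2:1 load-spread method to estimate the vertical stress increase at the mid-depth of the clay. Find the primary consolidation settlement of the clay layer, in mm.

Mid-depth of clay below the ground surface: z = 3.1 + 6.2/2 = 6.2 m.
Total vertical stress at mid-clay: σ_v = 19.9×3.1 + 18.7×3.1 = 119.66 kPa.
Pore pressure: u = 9.81×(6.2 − 2.4) = 37.278 kPa.
Initial effective stress: σ'_0 = σ_v − u = 119.66 − 37.278 = 82.382 kPa.
Stress increase at mid-clay by the 2:1 spreading method:
Δσ = qBL/((B+z)(L+z)) = 108×3.4×4.9/((3.4+6.2)(4.9+6.2)) = 16.885 kPa
Final effective stress: σ'_f = σ'_0 + Δσ = 82.382 + 16.885 = 99.267 kPa.
Normally consolidated clay, so the full stress increment lies on the virgin compression line:
S_c = C_c·H/(1+e₀)·log₁₀(σ'_f/σ'_0) = 0.43×6.2/(1+0.92)×log₁₀(99.267/82.382)
    = 1.3885 × 0.080973 = 0.1124 m

S_c ≈ 112 mm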